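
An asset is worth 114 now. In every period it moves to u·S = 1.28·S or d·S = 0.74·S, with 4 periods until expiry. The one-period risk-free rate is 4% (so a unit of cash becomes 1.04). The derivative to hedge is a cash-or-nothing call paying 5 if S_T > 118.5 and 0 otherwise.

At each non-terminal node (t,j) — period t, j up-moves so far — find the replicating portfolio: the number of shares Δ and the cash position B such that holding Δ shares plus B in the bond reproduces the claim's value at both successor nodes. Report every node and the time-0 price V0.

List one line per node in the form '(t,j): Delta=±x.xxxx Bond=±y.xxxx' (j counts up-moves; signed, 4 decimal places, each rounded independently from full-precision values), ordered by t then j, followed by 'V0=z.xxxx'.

Risk-neutral probability p* = (R−d)/(u−d) = (1.04−0.74)/(1.28−0.74) = 0.5556.
At expiry t=4: V(4,0)=0.0000, V(4,1)=0.0000, V(4,2)=0.0000, V(4,3)=5.0000, V(4,4)=5.0000
(3,0): S=46.1955. Δ = (V_up−V_dn)/(S_up−S_dn) = (0.0000−0.0000)/(59.1303−34.1847) = 0.0000. V = [p*·0.0000 + (1−p*)·0.0000]/1.04 = 0.0000. B = V − Δ·S = 0.0000.
(3,1): S=79.9058. Δ = (V_up−V_dn)/(S_up−S_dn) = (0.0000−0.0000)/(102.2794−59.1303) = 0.0000. V = [p*·0.0000 + (1−p*)·0.0000]/1.04 = 0.0000. B = V − Δ·S = 0.0000.
(3,2): S=138.2154. Δ = (V_up−V_dn)/(S_up−S_dn) = (5.0000−0.0000)/(176.9157−102.2794) = 0.0670. V = [p*·5.0000 + (1−p*)·0.0000]/1.04 = 2.6709. B = V − Δ·S = -6.5883.
(3,3): S=239.0753. Δ = (V_up−V_dn)/(S_up−S_dn) = (5.0000−5.0000)/(306.0164−176.9157) = 0.0000. V = [p*·5.0000 + (1−p*)·5.0000]/1.04 = 4.8077. B = V − Δ·S = 4.8077.
(2,0): S=62.4264. Δ = (V_up−V_dn)/(S_up−S_dn) = (0.0000−0.0000)/(79.9058−46.1955) = 0.0000. V = [p*·0.0000 + (1−p*)·0.0000]/1.04 = 0.0000. B = V − Δ·S = 0.0000.
(2,1): S=107.9808. Δ = (V_up−V_dn)/(S_up−S_dn) = (2.6709−0.0000)/(138.2154−79.9058) = 0.0458. V = [p*·2.6709 + (1−p*)·0.0000]/1.04 = 1.4268. B = V − Δ·S = -3.5194.
(2,2): S=186.7776. Δ = (V_up−V_dn)/(S_up−S_dn) = (4.8077−2.6709)/(239.0753−138.2154) = 0.0212. V = [p*·4.8077 + (1−p*)·2.6709]/1.04 = 3.7096. B = V − Δ·S = -0.2473.
(1,0): S=84.3600. Δ = (V_up−V_dn)/(S_up−S_dn) = (1.4268−0.0000)/(107.9808−62.4264) = 0.0313. V = [p*·1.4268 + (1−p*)·0.0000]/1.04 = 0.7622. B = V − Δ·S = -1.8800.
(1,1): S=145.9200. Δ = (V_up−V_dn)/(S_up−S_dn) = (3.7096−1.4268)/(186.7776−107.9808) = 0.0290. V = [p*·3.7096 + (1−p*)·1.4268]/1.04 = 2.5914. B = V − Δ·S = -1.6361.
(0,0): S=114.0000. Δ = (V_up−V_dn)/(S_up−S_dn) = (2.5914−0.7622)/(145.9200−84.3600) = 0.0297. V = [p*·2.5914 + (1−p*)·0.7622]/1.04 = 1.7100. B = V − Δ·S = -1.6774.
Check: Δ(0,0)·S0 + B(0,0) = 1.7100 = V0.

(0,0): Delta=0.0297 Bond=-1.6774
(1,0): Delta=0.0313 Bond=-1.8800
(1,1): Delta=0.0290 Bond=-1.6361
(2,0): Delta=0.0000 Bond=0.0000
(2,1): Delta=0.0458 Bond=-3.5194
(2,2): Delta=0.0212 Bond=-0.2473
(3,0): Delta=0.0000 Bond=0.0000
(3,1): Delta=0.0000 Bond=0.0000
(3,2): Delta=0.0670 Bond=-6.5883
(3,3): Delta=0.0000 Bond=4.8077
V0=1.7100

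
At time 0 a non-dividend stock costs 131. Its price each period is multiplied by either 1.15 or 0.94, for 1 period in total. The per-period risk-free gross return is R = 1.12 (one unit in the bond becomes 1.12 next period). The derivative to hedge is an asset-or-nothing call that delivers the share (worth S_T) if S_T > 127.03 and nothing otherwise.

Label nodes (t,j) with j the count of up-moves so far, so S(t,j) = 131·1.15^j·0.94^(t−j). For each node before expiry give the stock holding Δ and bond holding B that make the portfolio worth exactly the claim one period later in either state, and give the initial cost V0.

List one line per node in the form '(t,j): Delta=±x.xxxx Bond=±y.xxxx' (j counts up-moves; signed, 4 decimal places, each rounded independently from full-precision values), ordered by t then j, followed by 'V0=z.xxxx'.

(0,0): Delta=5.4762 Bond=-602.0876
V0=115.2934

The replicating-portfolio and risk-neutral prices coincide; use p* = (1.12−0.94)/(1.15−0.94) = 0.8571 for the latter.
Terminal values V(1,·): V(1,0)=0.0000, V(1,1)=150.6500
(0,0): S=131.0000. Δ = (V_up−V_dn)/(S_up−S_dn) = (150.6500−0.0000)/(150.6500−123.1400) = 5.4762. V = [p*·150.6500 + (1−p*)·0.0000]/1.12 = 115.2934. B = V − Δ·S = -602.0876.
Root portfolio cost Δ·131+B reproduces V0=115.2934.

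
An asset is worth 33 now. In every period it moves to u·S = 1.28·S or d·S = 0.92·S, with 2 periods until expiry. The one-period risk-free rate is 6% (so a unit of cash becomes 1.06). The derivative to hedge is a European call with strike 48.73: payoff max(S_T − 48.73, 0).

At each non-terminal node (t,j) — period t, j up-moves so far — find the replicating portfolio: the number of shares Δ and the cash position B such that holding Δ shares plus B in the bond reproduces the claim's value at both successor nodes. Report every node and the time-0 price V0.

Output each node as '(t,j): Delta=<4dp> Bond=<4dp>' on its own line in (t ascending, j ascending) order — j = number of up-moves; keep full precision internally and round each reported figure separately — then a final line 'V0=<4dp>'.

(0,0): Delta=0.1648 Bond=-4.7208
(1,0): Delta=0.0000 Bond=0.0000
(1,1): Delta=0.3510 Bond=-12.8675
V0=0.7184

Under the risk-neutral measure, an up-move has probability p* = (R−d)/(u−d) = 0.3889 and values discount at R = 1.06.
Terminal payoffs: V(2,0)=0.0000, V(2,1)=0.0000, V(2,2)=5.3372
(1,0): S=30.3600. Δ = (V_up−V_dn)/(S_up−S_dn) = (0.0000−0.0000)/(38.8608−27.9312) = 0.0000. V = [p*·0.0000 + (1−p*)·0.0000]/1.06 = 0.0000. B = V − Δ·S = 0.0000.
(1,1): S=42.2400. Δ = (V_up−V_dn)/(S_up−S_dn) = (5.3372−0.0000)/(54.0672−38.8608) = 0.3510. V = [p*·5.3372 + (1−p*)·0.0000]/1.06 = 1.9581. B = V − Δ·S = -12.8675.
(0,0): S=33.0000. Δ = (V_up−V_dn)/(S_up−S_dn) = (1.9581−0.0000)/(42.2400−30.3600) = 0.1648. V = [p*·1.9581 + (1−p*)·0.0000]/1.06 = 0.7184. B = V − Δ·S = -4.7208.
Each (Δ,B) replicates both successor values, so the strategy is self-financing and V0 is arbitrage-free.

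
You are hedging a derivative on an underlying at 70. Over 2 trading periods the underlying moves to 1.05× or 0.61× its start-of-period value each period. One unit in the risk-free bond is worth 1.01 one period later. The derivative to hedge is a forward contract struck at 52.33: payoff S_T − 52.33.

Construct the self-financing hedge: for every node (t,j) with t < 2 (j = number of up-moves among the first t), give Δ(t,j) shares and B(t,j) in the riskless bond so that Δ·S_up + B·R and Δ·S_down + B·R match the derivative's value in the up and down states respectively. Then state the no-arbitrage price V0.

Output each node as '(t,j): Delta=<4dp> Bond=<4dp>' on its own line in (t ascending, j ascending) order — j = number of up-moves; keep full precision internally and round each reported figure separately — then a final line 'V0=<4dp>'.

Risk-neutral probability p* = (R−d)/(u−d) = (1.01−0.61)/(1.05−0.61) = 0.9091.
At expiry t=2: V(2,0)=-26.2830, V(2,1)=-7.4950, V(2,2)=24.8450
Node (1,0) S=42.7000: V=(p*·-7.4950+(1−p*)·-26.2830)/1.01=-9.1119; Δ=(-7.4950−-26.2830)/(44.8350−26.0470)=1.0000; B=V−Δ·S=-51.8119
Node (1,1) S=73.5000: V=(p*·24.8450+(1−p*)·-7.4950)/1.01=21.6881; Δ=(24.8450−-7.4950)/(77.1750−44.8350)=1.0000; B=V−Δ·S=-51.8119
Node (0,0) S=70.0000: V=(p*·21.6881+(1−p*)·-9.1119)/1.01=18.7011; Δ=(21.6881−-9.1119)/(73.5000−42.7000)=1.0000; B=V−Δ·S=-51.2989
Each (Δ,B) replicates both successor values, so the strategy is self-financing and V0 is arbitrage-free.

(0,0): Delta=1.0000 Bond=-51.2989
(1,0): Delta=1.0000 Bond=-51.8119
(1,1): Delta=1.0000 Bond=-51.8119
V0=18.7011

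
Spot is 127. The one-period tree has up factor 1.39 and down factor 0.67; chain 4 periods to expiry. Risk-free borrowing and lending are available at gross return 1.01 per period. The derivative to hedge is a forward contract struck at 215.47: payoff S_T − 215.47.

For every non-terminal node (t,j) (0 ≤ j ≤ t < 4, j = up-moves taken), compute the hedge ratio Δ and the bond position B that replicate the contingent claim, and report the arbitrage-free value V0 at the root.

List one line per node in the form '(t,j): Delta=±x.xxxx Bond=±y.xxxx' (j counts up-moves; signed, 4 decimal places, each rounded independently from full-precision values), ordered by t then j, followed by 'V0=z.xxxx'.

(0,0): Delta=1.0000 Bond=-207.0624
(1,0): Delta=1.0000 Bond=-209.1331
(1,1): Delta=1.0000 Bond=-209.1331
(2,0): Delta=1.0000 Bond=-211.2244
(2,1): Delta=1.0000 Bond=-211.2244
(2,2): Delta=1.0000 Bond=-211.2244
(3,0): Delta=1.0000 Bond=-213.3366
(3,1): Delta=1.0000 Bond=-213.3366
(3,2): Delta=1.0000 Bond=-213.3366
(3,3): Delta=1.0000 Bond=-213.3366
V0=-80.0624

Under the risk-neutral measure, an up-move has probability p* = (R−d)/(u−d) = 0.4722 and values discount at R = 1.01.
Terminal values V(4,·): V(4,0)=-189.8781, V(4,1)=-162.3763, V(4,2)=-105.3204, V(4,3)=13.0493, V(4,4)=258.6223
Node (3,0) S=38.1969: V=(p*·-162.3763+(1−p*)·-189.8781)/1.01=-175.1397; Δ=(-162.3763−-189.8781)/(53.0937−25.5919)=1.0000; B=V−Δ·S=-213.3366
Node (3,1) S=79.2443: V=(p*·-105.3204+(1−p*)·-162.3763)/1.01=-134.0923; Δ=(-105.3204−-162.3763)/(110.1496−53.0937)=1.0000; B=V−Δ·S=-213.3366
Node (3,2) S=164.4024: V=(p*·13.0493+(1−p*)·-105.3204)/1.01=-48.9342; Δ=(13.0493−-105.3204)/(228.5193−110.1496)=1.0000; B=V−Δ·S=-213.3366
Node (3,3) S=341.0736: V=(p*·258.6223+(1−p*)·13.0493)/1.01=127.7370; Δ=(258.6223−13.0493)/(474.0923−228.5193)=1.0000; B=V−Δ·S=-213.3366
Node (2,0) S=57.0103: V=(p*·-134.0923+(1−p*)·-175.1397)/1.01=-154.2141; Δ=(-134.0923−-175.1397)/(79.2443−38.1969)=1.0000; B=V−Δ·S=-211.2244
Node (2,1) S=118.2751: V=(p*·-48.9342+(1−p*)·-134.0923)/1.01=-92.9493; Δ=(-48.9342−-134.0923)/(164.4024−79.2443)=1.0000; B=V−Δ·S=-211.2244
Node (2,2) S=245.3767: V=(p*·127.7370+(1−p*)·-48.9342)/1.01=34.1523; Δ=(127.7370−-48.9342)/(341.0736−164.4024)=1.0000; B=V−Δ·S=-211.2244
Node (1,0) S=85.0900: V=(p*·-92.9493+(1−p*)·-154.2141)/1.01=-124.0431; Δ=(-92.9493−-154.2141)/(118.2751−57.0103)=1.0000; B=V−Δ·S=-209.1331
Node (1,1) S=176.5300: V=(p*·34.1523+(1−p*)·-92.9493)/1.01=-32.6031; Δ=(34.1523−-92.9493)/(245.3767−118.2751)=1.0000; B=V−Δ·S=-209.1331
Node (0,0) S=127.0000: V=(p*·-32.6031+(1−p*)·-124.0431)/1.01=-80.0624; Δ=(-32.6031−-124.0431)/(176.5300−85.0900)=1.0000; B=V−Δ·S=-207.0624
Each (Δ,B) replicates both successor values, so the strategy is self-financing and V0 is arbitrage-free.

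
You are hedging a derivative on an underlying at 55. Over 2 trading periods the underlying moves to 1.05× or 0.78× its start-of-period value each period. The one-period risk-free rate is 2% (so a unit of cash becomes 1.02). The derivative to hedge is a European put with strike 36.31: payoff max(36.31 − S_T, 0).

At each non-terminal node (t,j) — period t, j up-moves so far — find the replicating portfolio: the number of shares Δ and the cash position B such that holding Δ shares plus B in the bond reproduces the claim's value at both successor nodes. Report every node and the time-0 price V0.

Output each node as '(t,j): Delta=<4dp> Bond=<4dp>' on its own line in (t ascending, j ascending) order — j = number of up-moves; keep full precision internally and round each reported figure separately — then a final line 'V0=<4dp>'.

(0,0): Delta=-0.0209 Bond=1.1828
(1,0): Delta=-0.2459 Bond=10.8584
(1,1): Delta=0.0000 Bond=0.0000
V0=0.0338

Risk-neutral probability p* = (R−d)/(u−d) = (1.02−0.78)/(1.05−0.78) = 0.8889.
Terminal values V(2,·): V(2,0)=2.8480, V(2,1)=0.0000, V(2,2)=0.0000
(1,0): S=42.9000. Δ = (V_up−V_dn)/(S_up−S_dn) = (0.0000−2.8480)/(45.0450−33.4620) = -0.2459. V = [p*·0.0000 + (1−p*)·2.8480]/1.02 = 0.3102. B = V − Δ·S = 10.8584.
(1,1): S=57.7500. Δ = (V_up−V_dn)/(S_up−S_dn) = (0.0000−0.0000)/(60.6375−45.0450) = 0.0000. V = [p*·0.0000 + (1−p*)·0.0000]/1.02 = 0.0000. B = V − Δ·S = 0.0000.
(0,0): S=55.0000. Δ = (V_up−V_dn)/(S_up−S_dn) = (0.0000−0.3102)/(57.7500−42.9000) = -0.0209. V = [p*·0.0000 + (1−p*)·0.3102]/1.02 = 0.0338. B = V − Δ·S = 1.1828.
The time-0 hedge costs 0.0338, which is the no-arbitrage price.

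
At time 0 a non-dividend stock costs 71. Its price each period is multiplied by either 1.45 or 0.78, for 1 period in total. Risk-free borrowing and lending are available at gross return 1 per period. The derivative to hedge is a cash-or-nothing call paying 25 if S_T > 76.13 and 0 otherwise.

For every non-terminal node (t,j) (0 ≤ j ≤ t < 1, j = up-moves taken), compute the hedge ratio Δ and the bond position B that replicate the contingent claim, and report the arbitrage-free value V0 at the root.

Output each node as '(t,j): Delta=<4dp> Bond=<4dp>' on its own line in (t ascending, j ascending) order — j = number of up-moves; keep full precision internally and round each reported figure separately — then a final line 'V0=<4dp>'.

Risk-neutral probability p* = (R−d)/(u−d) = (1−0.78)/(1.45−0.78) = 0.3284.
Terminal payoffs: V(1,0)=0.0000, V(1,1)=25.0000
Node (0,0) S=71.0000: V=(p*·25.0000+(1−p*)·0.0000)/1=8.2090; Δ=(25.0000−0.0000)/(102.9500−55.3800)=0.5255; B=V−Δ·S=-29.1045
Root portfolio cost Δ·71+B reproduces V0=8.2090.

(0,0): Delta=0.5255 Bond=-29.1045
V0=8.2090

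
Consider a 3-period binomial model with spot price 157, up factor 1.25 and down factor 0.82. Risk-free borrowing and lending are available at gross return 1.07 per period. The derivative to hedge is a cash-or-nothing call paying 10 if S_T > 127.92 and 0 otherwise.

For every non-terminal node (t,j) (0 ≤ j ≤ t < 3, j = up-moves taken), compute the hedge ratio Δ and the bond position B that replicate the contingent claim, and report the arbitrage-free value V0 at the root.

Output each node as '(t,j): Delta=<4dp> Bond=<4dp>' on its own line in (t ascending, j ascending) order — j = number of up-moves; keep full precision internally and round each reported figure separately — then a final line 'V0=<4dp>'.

The replicating-portfolio and risk-neutral prices coincide; use p* = (1.07−0.82)/(1.25−0.82) = 0.5814 for the latter.
Terminal values V(3,·): V(3,0)=0.0000, V(3,1)=10.0000, V(3,2)=10.0000, V(3,3)=10.0000
  t=2,j=0: stock 105.5668 → up 131.9585 (V=10.0000), down 86.5648 (V=0.0000). Price 5.4336; hedge Δ=0.2203, bond B=-17.8222.
  t=2,j=1: stock 160.9250 → up 201.1562 (V=10.0000), down 131.9585 (V=10.0000). Price 9.3458; hedge Δ=0.0000, bond B=9.3458.
  t=2,j=2: stock 245.3125 → up 306.6406 (V=10.0000), down 201.1562 (V=10.0000). Price 9.3458; hedge Δ=0.0000, bond B=9.3458.
  t=1,j=0: stock 128.7400 → up 160.9250 (V=9.3458), down 105.5668 (V=5.4336). Price 7.2039; hedge Δ=0.0707, bond B=-1.8943.
  t=1,j=1: stock 196.2500 → up 245.3125 (V=9.3458), down 160.9250 (V=9.3458). Price 8.7344; hedge Δ=0.0000, bond B=8.7344.
  t=0,j=0: stock 157.0000 → up 196.2500 (V=8.7344), down 128.7400 (V=7.2039). Price 7.5642; hedge Δ=0.0227, bond B=4.0048.
Check: Δ(0,0)·S0 + B(0,0) = 7.5642 = V0.

(0,0): Delta=0.0227 Bond=4.0048
(1,0): Delta=0.0707 Bond=-1.8943
(1,1): Delta=0.0000 Bond=8.7344
(2,0): Delta=0.2203 Bond=-17.8222
(2,1): Delta=0.0000 Bond=9.3458
(2,2): Delta=0.0000 Bond=9.3458
V0=7.5642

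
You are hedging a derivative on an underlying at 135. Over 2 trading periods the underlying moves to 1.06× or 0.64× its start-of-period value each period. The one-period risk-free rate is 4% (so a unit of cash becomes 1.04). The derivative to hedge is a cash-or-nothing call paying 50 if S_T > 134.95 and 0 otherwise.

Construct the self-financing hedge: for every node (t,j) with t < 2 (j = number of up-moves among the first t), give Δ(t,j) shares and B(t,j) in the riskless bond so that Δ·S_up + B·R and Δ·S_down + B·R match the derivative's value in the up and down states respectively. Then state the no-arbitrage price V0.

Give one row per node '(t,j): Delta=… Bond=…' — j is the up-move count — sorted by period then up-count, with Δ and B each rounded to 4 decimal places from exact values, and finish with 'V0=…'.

(0,0): Delta=0.8075 Bond=-67.0880
(1,0): Delta=0.0000 Bond=0.0000
(1,1): Delta=0.8319 Bond=-73.2601
V0=41.9300

No-arbitrage ⇒ martingale measure with p* = (R−d)/(u−d) = 0.9524.
At expiry t=2: V(2,0)=0.0000, V(2,1)=0.0000, V(2,2)=50.0000
(1,0): S=86.4000. Δ = (V_up−V_dn)/(S_up−S_dn) = (0.0000−0.0000)/(91.5840−55.2960) = 0.0000. V = [p*·0.0000 + (1−p*)·0.0000]/1.04 = 0.0000. B = V − Δ·S = 0.0000.
(1,1): S=143.1000. Δ = (V_up−V_dn)/(S_up−S_dn) = (50.0000−0.0000)/(151.6860−91.5840) = 0.8319. V = [p*·50.0000 + (1−p*)·0.0000]/1.04 = 45.7875. B = V − Δ·S = -73.2601.
(0,0): S=135.0000. Δ = (V_up−V_dn)/(S_up−S_dn) = (45.7875−0.0000)/(143.1000−86.4000) = 0.8075. V = [p*·45.7875 + (1−p*)·0.0000]/1.04 = 41.9300. B = V − Δ·S = -67.0880.
The time-0 hedge costs 41.9300, which is the no-arbitrage price.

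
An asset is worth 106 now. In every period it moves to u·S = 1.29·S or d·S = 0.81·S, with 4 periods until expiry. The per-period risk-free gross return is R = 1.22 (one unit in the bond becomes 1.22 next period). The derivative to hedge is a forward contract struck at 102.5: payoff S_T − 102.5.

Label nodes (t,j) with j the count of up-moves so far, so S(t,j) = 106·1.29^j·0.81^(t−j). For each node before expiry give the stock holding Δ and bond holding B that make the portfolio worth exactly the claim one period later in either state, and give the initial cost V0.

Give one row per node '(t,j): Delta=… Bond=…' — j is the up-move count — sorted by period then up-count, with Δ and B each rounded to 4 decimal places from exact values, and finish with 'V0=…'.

(0,0): Delta=1.0000 Bond=-46.2684
(1,0): Delta=1.0000 Bond=-56.4475
(1,1): Delta=1.0000 Bond=-56.4475
(2,0): Delta=1.0000 Bond=-68.8659
(2,1): Delta=1.0000 Bond=-68.8659
(2,2): Delta=1.0000 Bond=-68.8659
(3,0): Delta=1.0000 Bond=-84.0164
(3,1): Delta=1.0000 Bond=-84.0164
(3,2): Delta=1.0000 Bond=-84.0164
(3,3): Delta=1.0000 Bond=-84.0164
V0=59.7316

Risk-neutral probability p* = (R−d)/(u−d) = (1.22−0.81)/(1.29−0.81) = 0.8542.
Payoff layer (t=4): V(4,0)=-56.8705, V(4,1)=-29.8308, V(4,2)=13.2325, V(4,3)=81.8147, V(4,4)=191.0383
Node (3,0) S=56.3327: V=(p*·-29.8308+(1−p*)·-56.8705)/1.22=-27.6836; Δ=(-29.8308−-56.8705)/(72.6692−45.6295)=1.0000; B=V−Δ·S=-84.0164
Node (3,1) S=89.7151: V=(p*·13.2325+(1−p*)·-29.8308)/1.22=5.6987; Δ=(13.2325−-29.8308)/(115.7325−72.6692)=1.0000; B=V−Δ·S=-84.0164
Node (3,2) S=142.8796: V=(p*·81.8147+(1−p*)·13.2325)/1.22=58.8632; Δ=(81.8147−13.2325)/(184.3147−115.7325)=1.0000; B=V−Δ·S=-84.0164
Node (3,3) S=227.5490: V=(p*·191.0383+(1−p*)·81.8147)/1.22=143.5326; Δ=(191.0383−81.8147)/(293.5383−184.3147)=1.0000; B=V−Δ·S=-84.0164
Node (2,0) S=69.5466: V=(p*·5.6987+(1−p*)·-27.6836)/1.22=0.6807; Δ=(5.6987−-27.6836)/(89.7151−56.3327)=1.0000; B=V−Δ·S=-68.8659
Node (2,1) S=110.7594: V=(p*·58.8632+(1−p*)·5.6987)/1.22=41.8935; Δ=(58.8632−5.6987)/(142.8796−89.7151)=1.0000; B=V−Δ·S=-68.8659
Node (2,2) S=176.3946: V=(p*·143.5326+(1−p*)·58.8632)/1.22=107.5287; Δ=(143.5326−58.8632)/(227.5490−142.8796)=1.0000; B=V−Δ·S=-68.8659
Node (1,0) S=85.8600: V=(p*·41.8935+(1−p*)·0.6807)/1.22=29.4125; Δ=(41.8935−0.6807)/(110.7594−69.5466)=1.0000; B=V−Δ·S=-56.4475
Node (1,1) S=136.7400: V=(p*·107.5287+(1−p*)·41.8935)/1.22=80.2925; Δ=(107.5287−41.8935)/(176.3946−110.7594)=1.0000; B=V−Δ·S=-56.4475
Node (0,0) S=106.0000: V=(p*·80.2925+(1−p*)·29.4125)/1.22=59.7316; Δ=(80.2925−29.4125)/(136.7400−85.8600)=1.0000; B=V−Δ·S=-46.2684
Check: Δ(0,0)·S0 + B(0,0) = 59.7316 = V0.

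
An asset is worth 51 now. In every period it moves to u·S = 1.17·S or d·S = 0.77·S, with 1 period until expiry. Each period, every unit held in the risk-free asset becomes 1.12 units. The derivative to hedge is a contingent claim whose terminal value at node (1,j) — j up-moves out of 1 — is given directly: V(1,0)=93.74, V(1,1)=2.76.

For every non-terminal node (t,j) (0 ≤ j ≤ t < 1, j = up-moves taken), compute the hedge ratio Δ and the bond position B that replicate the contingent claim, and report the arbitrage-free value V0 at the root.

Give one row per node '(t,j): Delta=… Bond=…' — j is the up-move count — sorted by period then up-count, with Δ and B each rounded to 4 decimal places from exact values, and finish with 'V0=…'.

(0,0): Delta=-4.4598 Bond=240.0683
V0=12.6183

No-arbitrage ⇒ martingale measure with p* = (R−d)/(u−d) = 0.8750.
At expiry t=1: V(1,0)=93.7400, V(1,1)=2.7600
(0,0): S=51.0000. Δ = (V_up−V_dn)/(S_up−S_dn) = (2.7600−93.7400)/(59.6700−39.2700) = -4.4598. V = [p*·2.7600 + (1−p*)·93.7400]/1.12 = 12.6183. B = V − Δ·S = 240.0683.
Each (Δ,B) replicates both successor values, so the strategy is self-financing and V0 is arbitrage-free.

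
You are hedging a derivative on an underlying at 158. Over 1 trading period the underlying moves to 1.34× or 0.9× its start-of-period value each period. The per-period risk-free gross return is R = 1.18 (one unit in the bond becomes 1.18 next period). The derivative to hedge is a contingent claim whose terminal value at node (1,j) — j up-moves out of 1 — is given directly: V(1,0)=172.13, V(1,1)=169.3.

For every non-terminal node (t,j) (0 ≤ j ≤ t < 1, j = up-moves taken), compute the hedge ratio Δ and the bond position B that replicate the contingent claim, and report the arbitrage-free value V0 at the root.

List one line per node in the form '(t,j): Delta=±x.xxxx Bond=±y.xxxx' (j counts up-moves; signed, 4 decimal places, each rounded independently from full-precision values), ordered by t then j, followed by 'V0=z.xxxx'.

Since d<R<u, set p* = (R−d)/(u−d) = 0.6364; price each node as the discounted p*-expectation of its children.
Terminal values V(1,·): V(1,0)=172.1300, V(1,1)=169.3000
(0,0): S=158.0000. Δ = (V_up−V_dn)/(S_up−S_dn) = (169.3000−172.1300)/(211.7200−142.2000) = -0.0407. V = [p*·169.3000 + (1−p*)·172.1300]/1.18 = 144.3467. B = V − Δ·S = 150.7785.
Self-financing check: at every node Δ·S+B equals the discounted successor values.

(0,0): Delta=-0.0407 Bond=150.7785
V0=144.3467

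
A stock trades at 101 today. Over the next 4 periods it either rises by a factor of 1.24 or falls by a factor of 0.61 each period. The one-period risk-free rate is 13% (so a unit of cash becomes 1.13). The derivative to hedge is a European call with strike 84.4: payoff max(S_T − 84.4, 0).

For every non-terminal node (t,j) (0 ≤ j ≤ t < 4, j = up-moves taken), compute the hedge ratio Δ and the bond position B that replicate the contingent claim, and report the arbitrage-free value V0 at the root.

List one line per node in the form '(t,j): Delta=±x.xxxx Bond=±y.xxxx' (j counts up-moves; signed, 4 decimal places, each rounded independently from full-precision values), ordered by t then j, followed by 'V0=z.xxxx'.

(0,0): Delta=0.8716 Bond=-36.1159
(1,0): Delta=0.4545 Bond=-15.1174
(1,1): Delta=0.9150 Bond=-46.2462
(2,0): Delta=0.0000 Bond=0.0000
(2,1): Delta=0.5018 Bond=-20.6962
(2,2): Delta=0.9580 Bond=-58.9348
(3,0): Delta=0.0000 Bond=0.0000
(3,1): Delta=0.0000 Bond=0.0000
(3,2): Delta=0.5541 Bond=-28.3339
(3,3): Delta=1.0000 Bond=-74.6903
V0=51.9135

Since d<R<u, set p* = (R−d)/(u−d) = 0.8254; price each node as the discounted p*-expectation of its children.
At expiry t=4: V(4,0)=0.0000, V(4,1)=0.0000, V(4,2)=0.0000, V(4,3)=33.0671, V(4,4)=154.3856
  t=3,j=0: stock 22.9251 → up 28.4271 (V=0.0000), down 13.9843 (V=0.0000). Price 0.0000; hedge Δ=0.0000, bond B=0.0000.
  t=3,j=1: stock 46.6018 → up 57.7862 (V=0.0000), down 28.4271 (V=0.0000). Price 0.0000; hedge Δ=0.0000, bond B=0.0000.
  t=3,j=2: stock 94.7315 → up 117.4671 (V=33.0671), down 57.7862 (V=0.0000). Price 24.1535; hedge Δ=0.5541, bond B=-28.3339.
  t=3,j=3: stock 192.5690 → up 238.7856 (V=154.3856), down 117.4671 (V=33.0671). Price 117.8788; hedge Δ=1.0000, bond B=-74.6903.
  t=2,j=0: stock 37.5821 → up 46.6018 (V=0.0000), down 22.9251 (V=0.0000). Price 0.0000; hedge Δ=0.0000, bond B=0.0000.
  t=2,j=1: stock 76.3964 → up 94.7315 (V=24.1535), down 46.6018 (V=0.0000). Price 17.6427; hedge Δ=0.5018, bond B=-20.6962.
  t=2,j=2: stock 155.2976 → up 192.5690 (V=117.8788), down 94.7315 (V=24.1535). Price 89.8354; hedge Δ=0.9580, bond B=-58.9348.
  t=1,j=0: stock 61.6100 → up 76.3964 (V=17.6427), down 37.5821 (V=0.0000). Price 12.8869; hedge Δ=0.4545, bond B=-15.1174.
  t=1,j=1: stock 125.2400 → up 155.2976 (V=89.8354), down 76.3964 (V=17.6427). Price 68.3454; hedge Δ=0.9150, bond B=-46.2462.
  t=0,j=0: stock 101.0000 → up 125.2400 (V=68.3454), down 61.6100 (V=12.8869). Price 51.9135; hedge Δ=0.8716, bond B=-36.1159.
Each (Δ,B) replicates both successor values, so the strategy is self-financing and V0 is arbitrage-free.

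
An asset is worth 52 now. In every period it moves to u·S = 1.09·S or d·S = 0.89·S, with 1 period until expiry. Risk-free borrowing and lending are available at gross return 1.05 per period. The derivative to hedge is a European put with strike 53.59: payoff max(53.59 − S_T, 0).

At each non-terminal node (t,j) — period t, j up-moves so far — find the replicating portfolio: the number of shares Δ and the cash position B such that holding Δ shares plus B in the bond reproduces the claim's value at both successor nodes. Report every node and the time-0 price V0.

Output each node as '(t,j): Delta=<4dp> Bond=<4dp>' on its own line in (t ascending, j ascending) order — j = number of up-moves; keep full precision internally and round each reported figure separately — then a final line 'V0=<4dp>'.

Risk-neutral probability p* = (R−d)/(u−d) = (1.05−0.89)/(1.09−0.89) = 0.8000.
At expiry t=1: V(1,0)=7.3100, V(1,1)=0.0000
  t=0,j=0: stock 52.0000 → up 56.6800 (V=0.0000), down 46.2800 (V=7.3100). Price 1.3924; hedge Δ=-0.7029, bond B=37.9424.
Check: Δ(0,0)·S0 + B(0,0) = 1.3924 = V0.

(0,0): Delta=-0.7029 Bond=37.9424
V0=1.3924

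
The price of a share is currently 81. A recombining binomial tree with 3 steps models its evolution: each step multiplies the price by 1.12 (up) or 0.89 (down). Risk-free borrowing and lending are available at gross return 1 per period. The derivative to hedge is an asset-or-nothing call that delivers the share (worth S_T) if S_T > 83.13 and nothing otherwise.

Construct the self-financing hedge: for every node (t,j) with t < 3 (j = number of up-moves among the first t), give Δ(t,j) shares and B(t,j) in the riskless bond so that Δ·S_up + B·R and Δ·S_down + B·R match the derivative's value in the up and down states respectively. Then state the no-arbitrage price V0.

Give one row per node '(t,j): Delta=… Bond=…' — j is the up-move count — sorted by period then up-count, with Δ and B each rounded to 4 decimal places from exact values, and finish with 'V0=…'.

No-arbitrage ⇒ martingale measure with p* = (R−d)/(u−d) = 0.4783.
Terminal values V(3,·): V(3,0)=0.0000, V(3,1)=0.0000, V(3,2)=90.4297, V(3,3)=113.7992
  t=2,j=0: stock 64.1601 → up 71.8593 (V=0.0000), down 57.1025 (V=0.0000). Price 0.0000; hedge Δ=0.0000, bond B=0.0000.
  t=2,j=1: stock 80.7408 → up 90.4297 (V=90.4297), down 71.8593 (V=0.0000). Price 43.2490; hedge Δ=4.8696, bond B=-349.9236.
  t=2,j=2: stock 101.6064 → up 113.7992 (V=113.7992), down 90.4297 (V=90.4297). Price 101.6064; hedge Δ=1.0000, bond B=0.0000.
  t=1,j=0: stock 72.0900 → up 80.7408 (V=43.2490), down 64.1601 (V=0.0000). Price 20.6843; hedge Δ=2.6084, bond B=-167.3548.
  t=1,j=1: stock 90.7200 → up 101.6064 (V=101.6064), down 80.7408 (V=43.2490). Price 71.1591; hedge Δ=2.7968, bond B=-182.5688.
  t=0,j=0: stock 81.0000 → up 90.7200 (V=71.1591), down 72.0900 (V=20.6843). Price 44.8244; hedge Δ=2.7093, bond B=-174.6311.
Check: Δ(0,0)·S0 + B(0,0) = 44.8244 = V0.

(0,0): Delta=2.7093 Bond=-174.6311
(1,0): Delta=2.6084 Bond=-167.3548
(1,1): Delta=2.7968 Bond=-182.5688
(2,0): Delta=0.0000 Bond=0.0000
(2,1): Delta=4.8696 Bond=-349.9236
(2,2): Delta=1.0000 Bond=0.0000
V0=44.8244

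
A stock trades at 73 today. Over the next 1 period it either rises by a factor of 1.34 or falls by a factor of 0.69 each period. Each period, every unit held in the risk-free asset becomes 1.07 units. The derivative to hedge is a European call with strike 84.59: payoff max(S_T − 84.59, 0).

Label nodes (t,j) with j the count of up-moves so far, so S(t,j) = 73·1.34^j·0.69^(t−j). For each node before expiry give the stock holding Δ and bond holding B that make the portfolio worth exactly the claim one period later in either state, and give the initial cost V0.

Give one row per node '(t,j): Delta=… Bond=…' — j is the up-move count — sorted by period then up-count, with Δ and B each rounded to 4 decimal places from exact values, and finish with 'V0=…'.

(0,0): Delta=0.2788 Bond=-13.1254
V0=7.2285

Risk-neutral probability p* = (R−d)/(u−d) = (1.07−0.69)/(1.34−0.69) = 0.5846.
Terminal payoffs: V(1,0)=0.0000, V(1,1)=13.2300
Node (0,0) S=73.0000: V=(p*·13.2300+(1−p*)·0.0000)/1.07=7.2285; Δ=(13.2300−0.0000)/(97.8200−50.3700)=0.2788; B=V−Δ·S=-13.1254
The time-0 hedge costs 7.2285, which is the no-arbitrage price.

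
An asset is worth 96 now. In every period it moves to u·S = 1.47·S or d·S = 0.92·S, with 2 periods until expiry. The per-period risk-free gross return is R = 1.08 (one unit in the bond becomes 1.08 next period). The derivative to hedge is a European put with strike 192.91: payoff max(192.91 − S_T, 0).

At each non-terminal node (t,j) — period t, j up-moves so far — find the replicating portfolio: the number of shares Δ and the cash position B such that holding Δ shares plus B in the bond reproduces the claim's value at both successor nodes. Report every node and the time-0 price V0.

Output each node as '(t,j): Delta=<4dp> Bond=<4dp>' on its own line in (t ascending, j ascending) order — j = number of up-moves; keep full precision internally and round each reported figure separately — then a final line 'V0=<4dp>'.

(0,0): Delta=-0.9258 Bond=159.3248
(1,0): Delta=-1.0000 Bond=178.6204
(1,1): Delta=-0.8127 Bond=156.1061
V0=70.4439

Risk-neutral probability p* = (R−d)/(u−d) = (1.08−0.92)/(1.47−0.92) = 0.2909.
Terminal values V(2,·): V(2,0)=111.6556, V(2,1)=63.0796, V(2,2)=0.0000
Node (1,0) S=88.3200: V=(p*·63.0796+(1−p*)·111.6556)/1.08=90.3004; Δ=(63.0796−111.6556)/(129.8304−81.2544)=-1.0000; B=V−Δ·S=178.6204
Node (1,1) S=141.1200: V=(p*·0.0000+(1−p*)·63.0796)/1.08=41.4159; Δ=(0.0000−63.0796)/(207.4464−129.8304)=-0.8127; B=V−Δ·S=156.1061
Node (0,0) S=96.0000: V=(p*·41.4159+(1−p*)·90.3004)/1.08=70.4439; Δ=(41.4159−90.3004)/(141.1200−88.3200)=-0.9258; B=V−Δ·S=159.3248
Each (Δ,B) replicates both successor values, so the strategy is self-financing and V0 is arbitrage-free.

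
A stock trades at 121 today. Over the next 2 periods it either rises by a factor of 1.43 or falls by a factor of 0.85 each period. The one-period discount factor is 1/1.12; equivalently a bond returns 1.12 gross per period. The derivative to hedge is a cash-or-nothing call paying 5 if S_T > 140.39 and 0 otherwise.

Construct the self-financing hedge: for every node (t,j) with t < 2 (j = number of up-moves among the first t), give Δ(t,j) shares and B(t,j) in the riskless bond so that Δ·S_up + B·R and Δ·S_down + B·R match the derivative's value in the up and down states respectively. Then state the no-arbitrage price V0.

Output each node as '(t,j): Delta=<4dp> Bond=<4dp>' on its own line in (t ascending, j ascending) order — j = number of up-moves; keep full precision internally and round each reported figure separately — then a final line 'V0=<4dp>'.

(0,0): Delta=0.0340 Bond=-1.2666
(1,0): Delta=0.0838 Bond=-6.5425
(1,1): Delta=0.0000 Bond=4.4643
V0=2.8473

The replicating-portfolio and risk-neutral prices coincide; use p* = (1.12−0.85)/(1.43−0.85) = 0.4655 for the latter.
Payoff layer (t=2): V(2,0)=0.0000, V(2,1)=5.0000, V(2,2)=5.0000
Node (1,0) S=102.8500: V=(p*·5.0000+(1−p*)·0.0000)/1.12=2.0782; Δ=(5.0000−0.0000)/(147.0755−87.4225)=0.0838; B=V−Δ·S=-6.5425
Node (1,1) S=173.0300: V=(p*·5.0000+(1−p*)·5.0000)/1.12=4.4643; Δ=(5.0000−5.0000)/(247.4329−147.0755)=0.0000; B=V−Δ·S=4.4643
Node (0,0) S=121.0000: V=(p*·4.4643+(1−p*)·2.0782)/1.12=2.8473; Δ=(4.4643−2.0782)/(173.0300−102.8500)=0.0340; B=V−Δ·S=-1.2666
Check: Δ(0,0)·S0 + B(0,0) = 2.8473 = V0.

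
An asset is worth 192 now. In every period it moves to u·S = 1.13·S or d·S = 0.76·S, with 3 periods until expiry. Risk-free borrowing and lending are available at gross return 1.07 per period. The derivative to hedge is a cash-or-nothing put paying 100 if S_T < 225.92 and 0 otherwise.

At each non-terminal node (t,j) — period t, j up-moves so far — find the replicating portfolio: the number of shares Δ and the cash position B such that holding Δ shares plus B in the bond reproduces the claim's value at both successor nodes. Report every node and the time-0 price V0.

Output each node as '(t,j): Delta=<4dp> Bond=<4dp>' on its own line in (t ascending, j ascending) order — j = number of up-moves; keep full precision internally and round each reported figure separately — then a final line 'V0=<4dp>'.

Under the risk-neutral measure, an up-move has probability p* = (R−d)/(u−d) = 0.8378 and values discount at R = 1.07.
At expiry t=3: V(3,0)=100.0000, V(3,1)=100.0000, V(3,2)=100.0000, V(3,3)=0.0000
(2,0): S=110.8992. Δ = (V_up−V_dn)/(S_up−S_dn) = (100.0000−100.0000)/(125.3161−84.2834) = 0.0000. V = [p*·100.0000 + (1−p*)·100.0000]/1.07 = 93.4579. B = V − Δ·S = 93.4579.
(2,1): S=164.8896. Δ = (V_up−V_dn)/(S_up−S_dn) = (100.0000−100.0000)/(186.3252−125.3161) = 0.0000. V = [p*·100.0000 + (1−p*)·100.0000]/1.07 = 93.4579. B = V − Δ·S = 93.4579.
(2,2): S=245.1648. Δ = (V_up−V_dn)/(S_up−S_dn) = (0.0000−100.0000)/(277.0362−186.3252) = -1.1024. V = [p*·0.0000 + (1−p*)·100.0000]/1.07 = 15.1553. B = V − Δ·S = 285.4256.
(1,0): S=145.9200. Δ = (V_up−V_dn)/(S_up−S_dn) = (93.4579−93.4579)/(164.8896−110.8992) = 0.0000. V = [p*·93.4579 + (1−p*)·93.4579]/1.07 = 87.3439. B = V − Δ·S = 87.3439.
(1,1): S=216.9600. Δ = (V_up−V_dn)/(S_up−S_dn) = (15.1553−93.4579)/(245.1648−164.8896) = -0.9754. V = [p*·15.1553 + (1−p*)·93.4579]/1.07 = 26.0309. B = V − Δ·S = 237.6596.
(0,0): S=192.0000. Δ = (V_up−V_dn)/(S_up−S_dn) = (26.0309−87.3439)/(216.9600−145.9200) = -0.8631. V = [p*·26.0309 + (1−p*)·87.3439]/1.07 = 33.6201. B = V − Δ·S = 199.3309.
The time-0 hedge costs 33.6201, which is the no-arbitrage price.

(0,0): Delta=-0.8631 Bond=199.3309
(1,0): Delta=0.0000 Bond=87.3439
(1,1): Delta=-0.9754 Bond=237.6596
(2,0): Delta=0.0000 Bond=93.4579
(2,1): Delta=0.0000 Bond=93.4579
(2,2): Delta=-1.1024 Bond=285.4256
V0=33.6201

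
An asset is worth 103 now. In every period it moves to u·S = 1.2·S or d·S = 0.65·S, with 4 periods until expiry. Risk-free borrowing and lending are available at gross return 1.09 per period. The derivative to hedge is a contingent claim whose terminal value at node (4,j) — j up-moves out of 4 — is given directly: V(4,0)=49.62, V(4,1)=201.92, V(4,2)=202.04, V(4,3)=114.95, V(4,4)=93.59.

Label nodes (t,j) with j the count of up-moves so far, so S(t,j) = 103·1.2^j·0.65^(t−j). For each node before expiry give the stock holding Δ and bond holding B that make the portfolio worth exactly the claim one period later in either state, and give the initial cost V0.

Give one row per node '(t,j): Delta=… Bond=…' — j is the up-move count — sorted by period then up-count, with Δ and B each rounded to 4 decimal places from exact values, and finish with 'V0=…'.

(0,0): Delta=-0.5882 Bond=146.7951
(1,0): Delta=-1.1339 Bond=196.5450
(1,1): Delta=-0.5142 Bond=150.8721
(2,0): Delta=1.1712 Bond=113.9200
(2,1): Delta=-1.4461 Bond=239.3126
(2,2): Delta=-0.3881 Bond=145.7351
(3,0): Delta=9.7895 Bond=-119.6063
(3,1): Delta=0.0042 Bond=185.1176
(3,2): Delta=-1.6425 Bond=279.7840
(3,3): Delta=-0.2182 Bond=128.6180
V0=86.2153

Under the risk-neutral measure, an up-move has probability p* = (R−d)/(u−d) = 0.8000 and values discount at R = 1.09.
Payoff layer (t=4): V(4,0)=49.6200, V(4,1)=201.9200, V(4,2)=202.0400, V(4,3)=114.9500, V(4,4)=93.5900
Node (3,0) S=28.2864: V=(p*·201.9200+(1−p*)·49.6200)/1.09=157.3028; Δ=(201.9200−49.6200)/(33.9436−18.3861)=9.7895; B=V−Δ·S=-119.6063
Node (3,1) S=52.2210: V=(p*·202.0400+(1−p*)·201.9200)/1.09=185.3358; Δ=(202.0400−201.9200)/(62.6652−33.9437)=0.0042; B=V−Δ·S=185.1176
Node (3,2) S=96.4080: V=(p*·114.9500+(1−p*)·202.0400)/1.09=121.4385; Δ=(114.9500−202.0400)/(115.6896−62.6652)=-1.6425; B=V−Δ·S=279.7840
Node (3,3) S=177.9840: V=(p*·93.5900+(1−p*)·114.9500)/1.09=89.7817; Δ=(93.5900−114.9500)/(213.5808−115.6896)=-0.2182; B=V−Δ·S=128.6180
Node (2,0) S=43.5175: V=(p*·185.3358+(1−p*)·157.3028)/1.09=164.8892; Δ=(185.3358−157.3028)/(52.2210−28.2864)=1.1712; B=V−Δ·S=113.9200
Node (2,1) S=80.3400: V=(p*·121.4385+(1−p*)·185.3358)/1.09=123.1358; Δ=(121.4385−185.3358)/(96.4080−52.2210)=-1.4461; B=V−Δ·S=239.3126
Node (2,2) S=148.3200: V=(p*·89.7817+(1−p*)·121.4385)/1.09=88.1771; Δ=(89.7817−121.4385)/(177.9840−96.4080)=-0.3881; B=V−Δ·S=145.7351
Node (1,0) S=66.9500: V=(p*·123.1358+(1−p*)·164.8892)/1.09=120.6298; Δ=(123.1358−164.8892)/(80.3400−43.5175)=-1.1339; B=V−Δ·S=196.5450
Node (1,1) S=123.6000: V=(p*·88.1771+(1−p*)·123.1358)/1.09=87.3108; Δ=(88.1771−123.1358)/(148.3200−80.3400)=-0.5142; B=V−Δ·S=150.8721
Node (0,0) S=103.0000: V=(p*·87.3108+(1−p*)·120.6298)/1.09=86.2153; Δ=(87.3108−120.6298)/(123.6000−66.9500)=-0.5882; B=V−Δ·S=146.7951
Each (Δ,B) replicates both successor values, so the strategy is self-financing and V0 is arbitrage-free.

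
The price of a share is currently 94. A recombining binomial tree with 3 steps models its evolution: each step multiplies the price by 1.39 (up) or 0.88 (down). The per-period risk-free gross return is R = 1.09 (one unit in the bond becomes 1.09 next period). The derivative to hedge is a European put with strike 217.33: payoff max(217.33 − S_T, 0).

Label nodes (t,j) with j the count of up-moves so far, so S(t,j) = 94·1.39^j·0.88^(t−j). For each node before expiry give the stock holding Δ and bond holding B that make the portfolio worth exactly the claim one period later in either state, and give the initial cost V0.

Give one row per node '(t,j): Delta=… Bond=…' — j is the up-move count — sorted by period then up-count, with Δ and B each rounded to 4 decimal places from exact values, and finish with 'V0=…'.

(0,0): Delta=-0.8955 Bond=159.8852
(1,0): Delta=-1.0000 Bond=182.9223
(1,1): Delta=-0.8009 Bond=161.9213
(2,0): Delta=-1.0000 Bond=199.3853
(2,1): Delta=-1.0000 Bond=199.3853
(2,2): Delta=-0.6209 Bond=143.7926
V0=75.7119

No-arbitrage ⇒ martingale measure with p* = (R−d)/(u−d) = 0.4118.
Payoff layer (t=3): V(3,0)=153.2716, V(3,1)=116.1469, V(3,2)=57.5067, V(3,3)=0.0000
  t=2,j=0: stock 72.7936 → up 101.1831 (V=116.1469), down 64.0584 (V=153.2716). Price 126.5917; hedge Δ=-1.0000, bond B=199.3853.
  t=2,j=1: stock 114.9808 → up 159.8233 (V=57.5067), down 101.1831 (V=116.1469). Price 84.4045; hedge Δ=-1.0000, bond B=199.3853.
  t=2,j=2: stock 181.6174 → up 252.4482 (V=0.0000), down 159.8233 (V=57.5067). Price 31.0344; hedge Δ=-0.6209, bond B=143.7926.
  t=1,j=0: stock 82.7200 → up 114.9808 (V=84.4045), down 72.7936 (V=126.5917). Price 100.2023; hedge Δ=-1.0000, bond B=182.9223.
  t=1,j=1: stock 130.6600 → up 181.6174 (V=31.0344), down 114.9808 (V=84.4045). Price 57.2739; hedge Δ=-0.8009, bond B=161.9213.
  t=0,j=0: stock 94.0000 → up 130.6600 (V=57.2739), down 82.7200 (V=100.2023). Price 75.7119; hedge Δ=-0.8955, bond B=159.8852.
Each (Δ,B) replicates both successor values, so the strategy is self-financing and V0 is arbitrage-free.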